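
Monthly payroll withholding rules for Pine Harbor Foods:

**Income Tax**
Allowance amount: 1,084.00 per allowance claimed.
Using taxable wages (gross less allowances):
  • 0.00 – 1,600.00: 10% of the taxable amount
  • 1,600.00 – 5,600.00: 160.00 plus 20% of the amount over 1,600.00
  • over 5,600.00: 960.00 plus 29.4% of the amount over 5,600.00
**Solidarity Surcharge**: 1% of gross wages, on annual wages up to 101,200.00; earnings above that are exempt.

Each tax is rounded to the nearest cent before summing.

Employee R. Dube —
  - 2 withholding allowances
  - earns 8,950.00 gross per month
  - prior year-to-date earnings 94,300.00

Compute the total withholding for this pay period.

1,376.51

Income Tax: taxable = 8,950.00 − 2×1,084.00 = 6,782.00
  960.00 + 29.4% × (6,782.00 − 5,600.00) = 960.00 + 29.4% × 1,182.00 = 1,307.51
Solidarity Surcharge: cap 101,200.00 − YTD 94,300.00 = 6,900.00 subject; 1% × 6,900.00 = 69.00
Total: 1,307.51 + 69.00 = 1,376.51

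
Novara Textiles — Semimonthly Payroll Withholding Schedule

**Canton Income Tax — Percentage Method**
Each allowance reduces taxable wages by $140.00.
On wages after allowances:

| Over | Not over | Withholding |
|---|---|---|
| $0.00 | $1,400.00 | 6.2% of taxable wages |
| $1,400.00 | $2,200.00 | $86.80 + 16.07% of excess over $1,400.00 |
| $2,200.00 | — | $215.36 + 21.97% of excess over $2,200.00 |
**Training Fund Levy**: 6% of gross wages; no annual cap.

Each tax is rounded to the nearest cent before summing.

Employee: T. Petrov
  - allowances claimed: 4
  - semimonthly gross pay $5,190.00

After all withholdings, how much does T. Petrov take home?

$4,129.37

Canton Income Tax: taxable = $5,190.00 − 4×$140.00 = $4,630.00
  $215.36 + 21.97% × ($4,630.00 − $2,200.00) = $215.36 + 21.97% × $2,430.00 = $749.23
Training Fund Levy: 6% × $5,190.00 = $311.40
Total withheld: $749.23 + $311.40 = $1,060.63
Net pay: $5,190.00 − $1,060.63 = $4,129.37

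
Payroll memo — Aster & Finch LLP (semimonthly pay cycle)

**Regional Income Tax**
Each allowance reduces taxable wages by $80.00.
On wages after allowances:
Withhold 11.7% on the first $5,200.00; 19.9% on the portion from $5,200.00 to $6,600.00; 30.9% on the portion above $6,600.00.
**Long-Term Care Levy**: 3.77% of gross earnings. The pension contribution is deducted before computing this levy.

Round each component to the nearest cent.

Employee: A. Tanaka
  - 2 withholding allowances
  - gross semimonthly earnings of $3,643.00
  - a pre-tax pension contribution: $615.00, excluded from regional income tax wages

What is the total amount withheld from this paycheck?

Regional Income Tax: taxable = $3,643.00 − $615.00 − 2×$80.00 = $2,868.00
  11.7% × $2,868.00 = $335.56
Long-Term Care Levy: 3.77% × $3,028.00 = $114.16
Total: $335.56 + $114.16 = $449.72

$449.72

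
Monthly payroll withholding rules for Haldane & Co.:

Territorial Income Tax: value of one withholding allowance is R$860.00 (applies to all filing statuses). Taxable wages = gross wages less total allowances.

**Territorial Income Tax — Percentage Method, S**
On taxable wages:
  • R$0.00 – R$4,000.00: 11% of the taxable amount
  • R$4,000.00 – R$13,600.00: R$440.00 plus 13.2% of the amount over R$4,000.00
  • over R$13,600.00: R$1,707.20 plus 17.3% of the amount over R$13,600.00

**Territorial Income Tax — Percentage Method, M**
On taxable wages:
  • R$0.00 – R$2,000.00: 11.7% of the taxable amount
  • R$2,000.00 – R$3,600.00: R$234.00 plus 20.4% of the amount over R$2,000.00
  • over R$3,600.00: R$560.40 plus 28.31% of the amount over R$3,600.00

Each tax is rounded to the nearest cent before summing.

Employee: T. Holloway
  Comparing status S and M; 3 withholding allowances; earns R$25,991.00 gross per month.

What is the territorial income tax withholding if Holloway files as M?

R$6,168.89

Territorial Income Tax (M): taxable = R$25,991.00 − 3×R$860.00 = R$23,411.00
  R$560.40 + 28.31% × (R$23,411.00 − R$3,600.00) = R$560.40 + 28.31% × R$19,811.00 = R$6,168.89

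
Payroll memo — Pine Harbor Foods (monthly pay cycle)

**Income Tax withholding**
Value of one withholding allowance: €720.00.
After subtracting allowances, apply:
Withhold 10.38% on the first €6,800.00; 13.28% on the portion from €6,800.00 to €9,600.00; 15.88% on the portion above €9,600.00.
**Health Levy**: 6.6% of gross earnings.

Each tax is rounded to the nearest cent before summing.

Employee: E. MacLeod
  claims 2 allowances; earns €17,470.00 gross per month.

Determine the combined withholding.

Income Tax: taxable = €17,470.00 − 2×€720.00 = €16,030.00
  €1,077.68 + 15.88% × (€16,030.00 − €9,600.00) = €1,077.68 + 15.88% × €6,430.00 = €2,098.76
Health Levy: 6.6% × €17,470.00 = €1,153.02
Total: €2,098.76 + €1,153.02 = €3,251.78

€3,251.78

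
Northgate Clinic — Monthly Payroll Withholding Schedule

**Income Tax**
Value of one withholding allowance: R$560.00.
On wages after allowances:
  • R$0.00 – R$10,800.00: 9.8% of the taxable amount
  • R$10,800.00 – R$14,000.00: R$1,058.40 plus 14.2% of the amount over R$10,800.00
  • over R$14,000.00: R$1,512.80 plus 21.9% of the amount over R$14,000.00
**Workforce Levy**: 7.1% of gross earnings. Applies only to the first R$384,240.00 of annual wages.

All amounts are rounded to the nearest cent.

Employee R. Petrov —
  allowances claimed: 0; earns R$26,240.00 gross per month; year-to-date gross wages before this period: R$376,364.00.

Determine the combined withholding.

R$4,752.56

Income Tax: taxable = R$26,240.00
  R$1,512.80 + 21.9% × (R$26,240.00 − R$14,000.00) = R$1,512.80 + 21.9% × R$12,240.00 = R$4,193.36
Workforce Levy: cap R$384,240.00 − YTD R$376,364.00 = R$7,876.00 subject; 7.1% × R$7,876.00 = R$559.20
Total: R$4,193.36 + R$559.20 = R$4,752.56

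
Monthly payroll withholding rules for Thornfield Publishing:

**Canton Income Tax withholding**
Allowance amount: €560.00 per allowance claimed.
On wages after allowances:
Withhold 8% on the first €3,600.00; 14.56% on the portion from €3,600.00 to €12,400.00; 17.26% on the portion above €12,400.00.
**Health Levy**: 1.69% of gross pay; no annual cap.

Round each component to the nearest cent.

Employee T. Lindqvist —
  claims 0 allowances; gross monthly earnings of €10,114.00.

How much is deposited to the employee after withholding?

Canton Income Tax: taxable = €10,114.00
  €288.00 + 14.56% × (€10,114.00 − €3,600.00) = €288.00 + 14.56% × €6,514.00 = €1,236.44
Health Levy: 1.69% × €10,114.00 = €170.93
Total withheld: €1,236.44 + €170.93 = €1,407.37
Net pay: €10,114.00 − €1,407.37 = €8,706.63

€8,706.63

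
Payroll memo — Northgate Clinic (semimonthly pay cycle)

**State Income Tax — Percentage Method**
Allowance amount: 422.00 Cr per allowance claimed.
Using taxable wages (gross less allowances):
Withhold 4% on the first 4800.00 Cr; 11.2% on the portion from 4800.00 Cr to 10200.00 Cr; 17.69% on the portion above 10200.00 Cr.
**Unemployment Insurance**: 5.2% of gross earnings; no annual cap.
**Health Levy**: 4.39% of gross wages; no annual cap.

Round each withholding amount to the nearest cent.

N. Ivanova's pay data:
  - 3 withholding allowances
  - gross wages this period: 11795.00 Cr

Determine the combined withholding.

State Income Tax: taxable = 11795.00 Cr − 3×422.00 Cr = 10529.00 Cr
  796.80 Cr + 17.69% × (10529.00 Cr − 10200.00 Cr) = 796.80 Cr + 17.69% × 329.00 Cr = 855.00 Cr
Unemployment Insurance: 5.2% × 11795.00 Cr = 613.34 Cr
Health Levy: 4.39% × 11795.00 Cr = 517.80 Cr
Total: 855.00 Cr + 613.34 Cr + 517.80 Cr = 1986.14 Cr

1986.14 Cr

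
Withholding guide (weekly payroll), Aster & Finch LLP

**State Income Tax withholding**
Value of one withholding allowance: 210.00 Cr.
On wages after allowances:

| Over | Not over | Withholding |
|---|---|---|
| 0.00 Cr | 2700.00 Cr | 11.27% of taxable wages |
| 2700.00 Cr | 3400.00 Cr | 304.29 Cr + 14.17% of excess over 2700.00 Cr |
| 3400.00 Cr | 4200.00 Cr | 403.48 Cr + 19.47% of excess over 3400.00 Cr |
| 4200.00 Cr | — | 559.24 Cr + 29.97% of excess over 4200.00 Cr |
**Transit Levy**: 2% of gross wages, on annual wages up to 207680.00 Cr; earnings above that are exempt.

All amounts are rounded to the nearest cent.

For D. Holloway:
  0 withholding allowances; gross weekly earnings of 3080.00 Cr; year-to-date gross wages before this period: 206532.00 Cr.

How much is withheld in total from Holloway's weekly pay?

381.10 Cr

State Income Tax: taxable = 3080.00 Cr
  304.29 Cr + 14.17% × (3080.00 Cr − 2700.00 Cr) = 304.29 Cr + 14.17% × 380.00 Cr = 358.14 Cr
Transit Levy: cap 207680.00 Cr − YTD 206532.00 Cr = 1148.00 Cr subject; 2% × 1148.00 Cr = 22.96 Cr
Total: 358.14 Cr + 22.96 Cr = 381.10 Cr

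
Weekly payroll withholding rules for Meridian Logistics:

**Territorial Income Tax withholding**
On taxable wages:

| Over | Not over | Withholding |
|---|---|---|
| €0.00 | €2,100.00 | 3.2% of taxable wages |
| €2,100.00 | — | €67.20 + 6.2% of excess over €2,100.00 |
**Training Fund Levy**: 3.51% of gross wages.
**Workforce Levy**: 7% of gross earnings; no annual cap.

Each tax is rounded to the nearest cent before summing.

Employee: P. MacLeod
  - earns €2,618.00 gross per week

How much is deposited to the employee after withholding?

€2,243.53

Territorial Income Tax: taxable = €2,618.00
  €67.20 + 6.2% × (€2,618.00 − €2,100.00) = €67.20 + 6.2% × €518.00 = €99.32
Training Fund Levy: 3.51% × €2,618.00 = €91.89
Workforce Levy: 7% × €2,618.00 = €183.26
Total withheld: €99.32 + €91.89 + €183.26 = €374.47
Net pay: €2,618.00 − €374.47 = €2,243.53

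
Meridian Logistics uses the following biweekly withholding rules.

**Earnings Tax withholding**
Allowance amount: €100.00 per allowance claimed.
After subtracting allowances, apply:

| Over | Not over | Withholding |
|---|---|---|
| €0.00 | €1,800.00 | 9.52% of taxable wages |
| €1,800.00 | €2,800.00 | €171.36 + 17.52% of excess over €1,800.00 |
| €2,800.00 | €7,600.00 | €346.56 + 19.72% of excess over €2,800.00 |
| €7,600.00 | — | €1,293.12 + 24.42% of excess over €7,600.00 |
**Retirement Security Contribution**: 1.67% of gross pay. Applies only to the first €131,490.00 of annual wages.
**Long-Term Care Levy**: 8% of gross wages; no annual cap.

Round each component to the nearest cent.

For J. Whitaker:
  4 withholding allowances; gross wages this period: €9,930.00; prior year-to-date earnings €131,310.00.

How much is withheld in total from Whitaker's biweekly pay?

€2,561.84

Earnings Tax: taxable = €9,930.00 − 4×€100.00 = €9,530.00
  €1,293.12 + 24.42% × (€9,530.00 − €7,600.00) = €1,293.12 + 24.42% × €1,930.00 = €1,764.43
Retirement Security Contribution: cap €131,490.00 − YTD €131,310.00 = €180.00 subject; 1.67% × €180.00 = €3.01
Long-Term Care Levy: 8% × €9,930.00 = €794.40
Total: €1,764.43 + €3.01 + €794.40 = €2,561.84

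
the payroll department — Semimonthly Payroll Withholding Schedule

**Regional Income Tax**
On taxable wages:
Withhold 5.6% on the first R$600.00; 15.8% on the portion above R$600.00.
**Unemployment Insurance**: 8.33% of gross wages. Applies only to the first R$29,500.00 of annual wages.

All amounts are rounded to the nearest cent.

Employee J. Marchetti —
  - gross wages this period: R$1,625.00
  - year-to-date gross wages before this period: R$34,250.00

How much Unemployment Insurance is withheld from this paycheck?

R$0.00

Unemployment Insurance: YTD R$34,250.00 ≥ cap R$29,500.00 → R$0.00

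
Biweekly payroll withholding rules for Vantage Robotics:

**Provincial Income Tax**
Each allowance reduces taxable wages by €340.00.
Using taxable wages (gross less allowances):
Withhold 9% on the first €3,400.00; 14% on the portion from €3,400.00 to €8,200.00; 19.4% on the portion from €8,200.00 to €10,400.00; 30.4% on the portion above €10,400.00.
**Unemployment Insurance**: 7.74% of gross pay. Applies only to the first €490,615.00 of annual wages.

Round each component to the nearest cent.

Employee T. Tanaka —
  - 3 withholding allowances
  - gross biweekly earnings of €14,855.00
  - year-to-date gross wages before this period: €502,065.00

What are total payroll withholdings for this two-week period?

Provincial Income Tax: taxable = €14,855.00 − 3×€340.00 = €13,835.00
  €1,404.80 + 30.4% × (€13,835.00 − €10,400.00) = €1,404.80 + 30.4% × €3,435.00 = €2,449.04
Unemployment Insurance: YTD €502,065.00 ≥ cap €490,615.00 → €0.00
Total: €2,449.04 + €0.00 = €2,449.04

€2,449.04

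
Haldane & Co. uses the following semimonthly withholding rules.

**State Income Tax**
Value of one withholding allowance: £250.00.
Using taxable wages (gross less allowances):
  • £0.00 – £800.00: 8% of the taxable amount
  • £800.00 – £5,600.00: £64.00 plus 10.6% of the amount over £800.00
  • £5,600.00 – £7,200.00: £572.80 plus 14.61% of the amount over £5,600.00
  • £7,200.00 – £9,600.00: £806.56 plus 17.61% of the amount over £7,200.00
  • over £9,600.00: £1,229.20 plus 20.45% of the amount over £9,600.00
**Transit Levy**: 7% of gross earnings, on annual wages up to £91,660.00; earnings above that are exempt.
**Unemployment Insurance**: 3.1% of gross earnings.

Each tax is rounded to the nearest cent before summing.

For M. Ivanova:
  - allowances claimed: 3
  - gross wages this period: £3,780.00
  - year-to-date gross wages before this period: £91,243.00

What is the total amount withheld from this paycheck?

£446.75

State Income Tax: taxable = £3,780.00 − 3×£250.00 = £3,030.00
  £64.00 + 10.6% × (£3,030.00 − £800.00) = £64.00 + 10.6% × £2,230.00 = £300.38
Transit Levy: cap £91,660.00 − YTD £91,243.00 = £417.00 subject; 7% × £417.00 = £29.19
Unemployment Insurance: 3.1% × £3,780.00 = £117.18
Total: £300.38 + £29.19 + £117.18 = £446.75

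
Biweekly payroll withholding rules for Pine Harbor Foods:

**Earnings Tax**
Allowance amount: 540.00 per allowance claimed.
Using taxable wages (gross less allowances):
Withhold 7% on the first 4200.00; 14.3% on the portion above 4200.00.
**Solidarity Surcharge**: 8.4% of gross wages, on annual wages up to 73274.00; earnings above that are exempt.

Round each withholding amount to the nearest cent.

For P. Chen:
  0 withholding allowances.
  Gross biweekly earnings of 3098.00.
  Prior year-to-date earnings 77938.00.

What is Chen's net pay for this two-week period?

2881.14

Earnings Tax: taxable = 3098.00
  7% × 3098.00 = 216.86
Solidarity Surcharge: YTD 77938.00 ≥ cap 73274.00 → 0.00
Total withheld: 216.86 + 0.00 = 216.86
Net pay: 3098.00 − 216.86 = 2881.14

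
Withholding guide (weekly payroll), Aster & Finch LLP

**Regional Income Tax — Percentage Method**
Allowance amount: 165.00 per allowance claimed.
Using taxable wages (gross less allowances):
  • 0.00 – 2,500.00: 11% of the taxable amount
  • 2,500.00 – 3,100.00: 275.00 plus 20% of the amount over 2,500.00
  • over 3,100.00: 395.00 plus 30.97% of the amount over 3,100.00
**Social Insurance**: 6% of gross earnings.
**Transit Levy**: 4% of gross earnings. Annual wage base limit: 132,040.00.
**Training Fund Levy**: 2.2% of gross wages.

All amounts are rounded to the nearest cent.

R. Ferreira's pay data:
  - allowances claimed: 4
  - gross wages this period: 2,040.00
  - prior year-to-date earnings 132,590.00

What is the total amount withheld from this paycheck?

Regional Income Tax: taxable = 2,040.00 − 4×165.00 = 1,380.00
  11% × 1,380.00 = 151.80
Social Insurance: 6% × 2,040.00 = 122.40
Transit Levy: YTD 132,590.00 ≥ cap 132,040.00 → 0.00
Training Fund Levy: 2.2% × 2,040.00 = 44.88
Total: 151.80 + 122.40 + 0.00 + 44.88 = 319.08

319.08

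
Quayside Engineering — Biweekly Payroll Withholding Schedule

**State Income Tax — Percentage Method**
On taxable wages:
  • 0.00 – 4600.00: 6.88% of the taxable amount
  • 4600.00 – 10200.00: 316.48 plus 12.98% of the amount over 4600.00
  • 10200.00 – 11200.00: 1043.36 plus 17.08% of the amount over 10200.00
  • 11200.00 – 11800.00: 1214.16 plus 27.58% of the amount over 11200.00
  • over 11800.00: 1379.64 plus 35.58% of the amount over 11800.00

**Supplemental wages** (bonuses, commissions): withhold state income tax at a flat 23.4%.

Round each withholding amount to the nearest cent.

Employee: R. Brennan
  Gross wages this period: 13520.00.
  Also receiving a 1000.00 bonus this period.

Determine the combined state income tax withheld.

State Income Tax: taxable = 13520.00
  1379.64 + 35.58% × (13520.00 − 11800.00) = 1379.64 + 35.58% × 1720.00 = 1991.62
Supplemental (23.4% flat on bonus): 23.4% × 1000.00 = 234.00
Total state income tax: 1991.62 + 234.00 = 2225.62

2225.62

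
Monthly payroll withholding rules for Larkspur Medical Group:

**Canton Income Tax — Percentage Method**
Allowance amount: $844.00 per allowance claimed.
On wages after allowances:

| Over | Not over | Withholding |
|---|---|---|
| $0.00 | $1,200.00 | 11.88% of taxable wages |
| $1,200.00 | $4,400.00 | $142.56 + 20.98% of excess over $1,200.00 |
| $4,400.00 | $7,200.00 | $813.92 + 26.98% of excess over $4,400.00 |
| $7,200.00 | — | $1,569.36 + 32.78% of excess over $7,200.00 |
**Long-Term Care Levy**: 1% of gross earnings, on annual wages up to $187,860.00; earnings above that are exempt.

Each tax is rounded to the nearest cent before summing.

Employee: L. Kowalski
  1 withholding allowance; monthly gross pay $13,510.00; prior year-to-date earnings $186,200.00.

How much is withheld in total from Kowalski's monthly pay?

$3,377.71

Canton Income Tax: taxable = $13,510.00 − 1×$844.00 = $12,666.00
  $1,569.36 + 32.78% × ($12,666.00 − $7,200.00) = $1,569.36 + 32.78% × $5,466.00 = $3,361.11
Long-Term Care Levy: cap $187,860.00 − YTD $186,200.00 = $1,660.00 subject; 1% × $1,660.00 = $16.60
Total: $3,361.11 + $16.60 = $3,377.71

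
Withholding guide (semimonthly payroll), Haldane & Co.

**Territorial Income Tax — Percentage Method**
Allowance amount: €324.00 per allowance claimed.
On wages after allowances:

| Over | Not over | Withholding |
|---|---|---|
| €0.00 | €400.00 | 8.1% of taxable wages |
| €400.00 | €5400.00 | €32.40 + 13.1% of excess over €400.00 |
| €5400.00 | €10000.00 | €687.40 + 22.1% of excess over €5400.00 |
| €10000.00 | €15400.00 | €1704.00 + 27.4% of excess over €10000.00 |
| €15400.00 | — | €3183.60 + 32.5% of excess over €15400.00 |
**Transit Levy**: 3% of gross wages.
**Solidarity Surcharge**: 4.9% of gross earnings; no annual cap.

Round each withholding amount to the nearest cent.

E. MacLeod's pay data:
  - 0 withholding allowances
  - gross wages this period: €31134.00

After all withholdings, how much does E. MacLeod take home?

€20377.26

Territorial Income Tax: taxable = €31134.00
  €3183.60 + 32.5% × (€31134.00 − €15400.00) = €3183.60 + 32.5% × €15734.00 = €8297.15
Transit Levy: 3% × €31134.00 = €934.02
Solidarity Surcharge: 4.9% × €31134.00 = €1525.57
Total withheld: €8297.15 + €934.02 + €1525.57 = €10756.74
Net pay: €31134.00 − €10756.74 = €20377.26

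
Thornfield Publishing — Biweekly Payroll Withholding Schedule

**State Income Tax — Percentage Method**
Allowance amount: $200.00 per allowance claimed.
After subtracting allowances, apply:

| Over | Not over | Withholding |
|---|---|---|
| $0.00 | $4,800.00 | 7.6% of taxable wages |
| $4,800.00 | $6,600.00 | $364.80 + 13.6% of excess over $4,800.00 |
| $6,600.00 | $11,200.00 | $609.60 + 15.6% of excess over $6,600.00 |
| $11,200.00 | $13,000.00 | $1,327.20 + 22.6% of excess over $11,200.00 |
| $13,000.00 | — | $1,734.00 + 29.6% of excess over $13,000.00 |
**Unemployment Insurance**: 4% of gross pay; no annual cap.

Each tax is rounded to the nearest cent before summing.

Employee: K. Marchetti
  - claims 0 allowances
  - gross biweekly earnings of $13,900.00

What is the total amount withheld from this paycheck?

State Income Tax: taxable = $13,900.00
  $1,734.00 + 29.6% × ($13,900.00 − $13,000.00) = $1,734.00 + 29.6% × $900.00 = $2,000.40
Unemployment Insurance: 4% × $13,900.00 = $556.00
Total: $2,000.40 + $556.00 = $2,556.40

$2,556.40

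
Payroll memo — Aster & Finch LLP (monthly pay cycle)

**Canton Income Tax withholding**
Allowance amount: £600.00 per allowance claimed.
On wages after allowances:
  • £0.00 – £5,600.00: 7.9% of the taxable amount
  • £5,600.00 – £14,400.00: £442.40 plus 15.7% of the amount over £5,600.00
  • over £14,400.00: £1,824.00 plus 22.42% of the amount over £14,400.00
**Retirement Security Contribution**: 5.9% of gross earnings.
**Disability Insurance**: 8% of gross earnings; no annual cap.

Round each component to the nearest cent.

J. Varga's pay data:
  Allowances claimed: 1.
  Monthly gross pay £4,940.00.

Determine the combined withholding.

£1,029.52

Canton Income Tax: taxable = £4,940.00 − 1×£600.00 = £4,340.00
  7.9% × £4,340.00 = £342.86
Retirement Security Contribution: 5.9% × £4,940.00 = £291.46
Disability Insurance: 8% × £4,940.00 = £395.20
Total: £342.86 + £291.46 + £395.20 = £1,029.52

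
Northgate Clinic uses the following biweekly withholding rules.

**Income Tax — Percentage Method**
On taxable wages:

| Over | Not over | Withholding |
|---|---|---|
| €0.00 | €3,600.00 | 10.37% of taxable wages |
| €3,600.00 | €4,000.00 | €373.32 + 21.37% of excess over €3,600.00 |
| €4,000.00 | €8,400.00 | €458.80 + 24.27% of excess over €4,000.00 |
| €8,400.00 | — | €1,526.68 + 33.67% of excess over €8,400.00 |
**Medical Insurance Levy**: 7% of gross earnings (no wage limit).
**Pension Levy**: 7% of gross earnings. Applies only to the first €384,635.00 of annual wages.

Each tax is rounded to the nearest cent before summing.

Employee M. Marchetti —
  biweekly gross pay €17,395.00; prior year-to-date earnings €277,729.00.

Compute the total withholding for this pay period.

€6,990.60

Income Tax: taxable = €17,395.00
  €1,526.68 + 33.67% × (€17,395.00 − €8,400.00) = €1,526.68 + 33.67% × €8,995.00 = €4,555.30
Medical Insurance Levy: 7% × €17,395.00 = €1,217.65
Pension Levy: 7% × €17,395.00 = €1,217.65
Total: €4,555.30 + €1,217.65 + €1,217.65 = €6,990.60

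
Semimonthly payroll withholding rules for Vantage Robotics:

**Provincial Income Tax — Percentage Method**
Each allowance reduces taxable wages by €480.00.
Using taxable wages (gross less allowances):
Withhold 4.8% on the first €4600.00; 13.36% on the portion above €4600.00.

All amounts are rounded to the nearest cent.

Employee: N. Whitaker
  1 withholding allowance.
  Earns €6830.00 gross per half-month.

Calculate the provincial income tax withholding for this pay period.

€454.60

Provincial Income Tax: taxable = €6830.00 − 1×€480.00 = €6350.00
  €220.80 + 13.36% × (€6350.00 − €4600.00) = €220.80 + 13.36% × €1750.00 = €454.60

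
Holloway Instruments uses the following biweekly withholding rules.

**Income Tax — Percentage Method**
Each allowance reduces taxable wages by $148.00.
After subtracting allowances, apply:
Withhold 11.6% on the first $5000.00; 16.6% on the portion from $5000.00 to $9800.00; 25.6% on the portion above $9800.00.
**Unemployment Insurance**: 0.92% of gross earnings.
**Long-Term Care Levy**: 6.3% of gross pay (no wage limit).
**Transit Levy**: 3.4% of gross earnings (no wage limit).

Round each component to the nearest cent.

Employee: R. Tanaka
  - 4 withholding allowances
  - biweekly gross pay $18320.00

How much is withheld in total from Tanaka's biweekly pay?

Income Tax: taxable = $18320.00 − 4×$148.00 = $17728.00
  $1376.80 + 25.6% × ($17728.00 − $9800.00) = $1376.80 + 25.6% × $7928.00 = $3406.37
Unemployment Insurance: 0.92% × $18320.00 = $168.54
Long-Term Care Levy: 6.3% × $18320.00 = $1154.16
Transit Levy: 3.4% × $18320.00 = $622.88
Total: $3406.37 + $168.54 + $1154.16 + $622.88 = $5351.95

$5351.95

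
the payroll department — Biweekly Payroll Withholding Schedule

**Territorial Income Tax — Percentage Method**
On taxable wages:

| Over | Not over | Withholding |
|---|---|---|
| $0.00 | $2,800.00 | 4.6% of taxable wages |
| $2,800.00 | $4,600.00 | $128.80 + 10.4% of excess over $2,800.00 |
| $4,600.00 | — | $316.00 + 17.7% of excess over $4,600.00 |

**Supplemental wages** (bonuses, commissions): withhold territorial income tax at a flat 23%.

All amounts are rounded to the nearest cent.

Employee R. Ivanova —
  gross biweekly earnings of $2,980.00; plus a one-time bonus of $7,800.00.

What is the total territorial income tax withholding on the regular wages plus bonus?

Territorial Income Tax: taxable = $2,980.00
  $128.80 + 10.4% × ($2,980.00 − $2,800.00) = $128.80 + 10.4% × $180.00 = $147.52
Supplemental (23% flat on bonus): 23% × $7,800.00 = $1,794.00
Total territorial income tax: $147.52 + $1,794.00 = $1,941.52

$1,941.52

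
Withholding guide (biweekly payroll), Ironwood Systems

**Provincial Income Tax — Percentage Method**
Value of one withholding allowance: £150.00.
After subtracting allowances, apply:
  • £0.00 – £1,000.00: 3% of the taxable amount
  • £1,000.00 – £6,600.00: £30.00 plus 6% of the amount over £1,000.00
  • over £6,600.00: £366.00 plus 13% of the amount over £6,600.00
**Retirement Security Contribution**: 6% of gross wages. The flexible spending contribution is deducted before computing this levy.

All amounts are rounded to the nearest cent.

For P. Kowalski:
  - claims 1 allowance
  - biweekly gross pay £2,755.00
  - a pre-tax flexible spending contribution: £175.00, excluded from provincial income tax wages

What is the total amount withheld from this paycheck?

Provincial Income Tax: taxable = £2,755.00 − £175.00 − 1×£150.00 = £2,430.00
  £30.00 + 6% × (£2,430.00 − £1,000.00) = £30.00 + 6% × £1,430.00 = £115.80
Retirement Security Contribution: 6% × £2,580.00 = £154.80
Total: £115.80 + £154.80 = £270.60

£270.60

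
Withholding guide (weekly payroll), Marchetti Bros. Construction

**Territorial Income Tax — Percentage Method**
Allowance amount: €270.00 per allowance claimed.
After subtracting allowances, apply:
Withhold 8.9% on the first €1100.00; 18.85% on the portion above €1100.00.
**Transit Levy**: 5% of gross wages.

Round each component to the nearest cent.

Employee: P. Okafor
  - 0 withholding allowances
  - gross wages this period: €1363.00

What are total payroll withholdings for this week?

Territorial Income Tax: taxable = €1363.00
  €97.90 + 18.85% × (€1363.00 − €1100.00) = €97.90 + 18.85% × €263.00 = €147.48
Transit Levy: 5% × €1363.00 = €68.15
Total: €147.48 + €68.15 = €215.63

€215.63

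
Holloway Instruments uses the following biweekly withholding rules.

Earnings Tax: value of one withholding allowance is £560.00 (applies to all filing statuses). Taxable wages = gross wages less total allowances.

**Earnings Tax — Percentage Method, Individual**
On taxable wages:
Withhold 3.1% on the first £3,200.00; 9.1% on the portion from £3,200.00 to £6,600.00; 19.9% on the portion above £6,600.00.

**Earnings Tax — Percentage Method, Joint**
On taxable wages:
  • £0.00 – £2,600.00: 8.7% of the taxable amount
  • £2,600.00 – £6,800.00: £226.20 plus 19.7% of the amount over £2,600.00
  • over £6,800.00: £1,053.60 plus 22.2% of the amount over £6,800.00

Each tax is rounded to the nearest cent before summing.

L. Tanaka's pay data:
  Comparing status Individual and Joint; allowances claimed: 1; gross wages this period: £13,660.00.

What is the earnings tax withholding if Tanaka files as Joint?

£2,452.20

Earnings Tax (Joint): taxable = £13,660.00 − 1×£560.00 = £13,100.00
  £1,053.60 + 22.2% × (£13,100.00 − £6,800.00) = £1,053.60 + 22.2% × £6,300.00 = £2,452.20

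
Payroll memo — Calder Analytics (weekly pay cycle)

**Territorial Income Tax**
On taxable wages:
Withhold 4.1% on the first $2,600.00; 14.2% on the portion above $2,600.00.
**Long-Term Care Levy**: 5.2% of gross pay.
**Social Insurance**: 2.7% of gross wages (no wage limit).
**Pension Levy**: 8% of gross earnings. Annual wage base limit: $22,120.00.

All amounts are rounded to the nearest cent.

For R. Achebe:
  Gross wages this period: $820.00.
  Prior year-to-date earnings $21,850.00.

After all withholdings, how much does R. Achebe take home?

Territorial Income Tax: taxable = $820.00
  4.1% × $820.00 = $33.62
Long-Term Care Levy: 5.2% × $820.00 = $42.64
Social Insurance: 2.7% × $820.00 = $22.14
Pension Levy: cap $22,120.00 − YTD $21,850.00 = $270.00 subject; 8% × $270.00 = $21.60
Total withheld: $33.62 + $42.64 + $22.14 + $21.60 = $120.00
Net pay: $820.00 − $120.00 = $700.00

$700.00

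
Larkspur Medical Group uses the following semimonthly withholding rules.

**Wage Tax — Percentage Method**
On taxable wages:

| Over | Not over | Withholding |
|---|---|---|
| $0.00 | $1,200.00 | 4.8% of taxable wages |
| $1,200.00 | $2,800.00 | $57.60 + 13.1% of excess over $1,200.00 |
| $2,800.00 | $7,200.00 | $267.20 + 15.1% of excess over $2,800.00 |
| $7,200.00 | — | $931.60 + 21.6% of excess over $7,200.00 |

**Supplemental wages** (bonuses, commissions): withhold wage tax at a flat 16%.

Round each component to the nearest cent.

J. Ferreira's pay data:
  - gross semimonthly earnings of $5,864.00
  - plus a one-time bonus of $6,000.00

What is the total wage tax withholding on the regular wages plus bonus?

$1,689.86

Wage Tax: taxable = $5,864.00
  $267.20 + 15.1% × ($5,864.00 − $2,800.00) = $267.20 + 15.1% × $3,064.00 = $729.86
Supplemental (16% flat on bonus): 16% × $6,000.00 = $960.00
Total wage tax: $729.86 + $960.00 = $1,689.86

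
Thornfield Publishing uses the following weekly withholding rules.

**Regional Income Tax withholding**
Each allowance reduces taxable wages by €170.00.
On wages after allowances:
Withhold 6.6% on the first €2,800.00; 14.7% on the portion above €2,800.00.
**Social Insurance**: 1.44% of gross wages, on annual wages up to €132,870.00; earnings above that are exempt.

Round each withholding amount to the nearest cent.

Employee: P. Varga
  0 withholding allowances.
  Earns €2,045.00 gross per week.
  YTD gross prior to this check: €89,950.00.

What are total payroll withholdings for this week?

Regional Income Tax: taxable = €2,045.00
  6.6% × €2,045.00 = €134.97
Social Insurance: 1.44% × €2,045.00 = €29.45
Total: €134.97 + €29.45 = €164.42

€164.42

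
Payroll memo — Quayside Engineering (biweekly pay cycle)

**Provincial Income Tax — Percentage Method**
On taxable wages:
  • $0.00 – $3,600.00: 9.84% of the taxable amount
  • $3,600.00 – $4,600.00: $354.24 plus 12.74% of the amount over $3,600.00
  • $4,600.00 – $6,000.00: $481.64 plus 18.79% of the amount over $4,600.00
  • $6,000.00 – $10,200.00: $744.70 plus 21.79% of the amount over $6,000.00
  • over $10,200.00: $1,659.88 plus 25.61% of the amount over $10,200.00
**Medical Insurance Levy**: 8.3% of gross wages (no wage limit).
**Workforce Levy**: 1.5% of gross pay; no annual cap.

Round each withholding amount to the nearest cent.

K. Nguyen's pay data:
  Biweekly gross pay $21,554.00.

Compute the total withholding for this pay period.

$6,679.93

Provincial Income Tax: taxable = $21,554.00
  $1,659.88 + 25.61% × ($21,554.00 − $10,200.00) = $1,659.88 + 25.61% × $11,354.00 = $4,567.64
Medical Insurance Levy: 8.3% × $21,554.00 = $1,788.98
Workforce Levy: 1.5% × $21,554.00 = $323.31
Total: $4,567.64 + $1,788.98 + $323.31 = $6,679.93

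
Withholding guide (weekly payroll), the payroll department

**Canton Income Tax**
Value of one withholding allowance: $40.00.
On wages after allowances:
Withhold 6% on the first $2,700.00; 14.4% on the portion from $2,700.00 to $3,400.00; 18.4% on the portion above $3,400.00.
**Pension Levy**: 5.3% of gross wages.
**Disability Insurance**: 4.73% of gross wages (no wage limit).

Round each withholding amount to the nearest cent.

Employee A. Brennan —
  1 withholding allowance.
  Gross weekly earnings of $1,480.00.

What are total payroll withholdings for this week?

$234.84

Canton Income Tax: taxable = $1,480.00 − 1×$40.00 = $1,440.00
  6% × $1,440.00 = $86.40
Pension Levy: 5.3% × $1,480.00 = $78.44
Disability Insurance: 4.73% × $1,480.00 = $70.00
Total: $86.40 + $78.44 + $70.00 = $234.84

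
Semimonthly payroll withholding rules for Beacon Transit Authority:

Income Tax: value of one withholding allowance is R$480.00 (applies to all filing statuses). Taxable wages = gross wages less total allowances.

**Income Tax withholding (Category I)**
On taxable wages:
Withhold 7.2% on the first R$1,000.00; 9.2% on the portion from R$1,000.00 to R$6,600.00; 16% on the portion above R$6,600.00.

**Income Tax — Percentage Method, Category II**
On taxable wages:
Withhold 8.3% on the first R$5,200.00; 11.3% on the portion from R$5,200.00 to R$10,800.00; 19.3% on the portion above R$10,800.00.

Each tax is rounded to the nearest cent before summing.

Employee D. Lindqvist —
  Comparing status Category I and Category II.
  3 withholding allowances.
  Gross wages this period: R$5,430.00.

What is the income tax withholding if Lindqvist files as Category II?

Income Tax (Category II): taxable = R$5,430.00 − 3×R$480.00 = R$3,990.00
  8.3% × R$3,990.00 = R$331.17

R$331.17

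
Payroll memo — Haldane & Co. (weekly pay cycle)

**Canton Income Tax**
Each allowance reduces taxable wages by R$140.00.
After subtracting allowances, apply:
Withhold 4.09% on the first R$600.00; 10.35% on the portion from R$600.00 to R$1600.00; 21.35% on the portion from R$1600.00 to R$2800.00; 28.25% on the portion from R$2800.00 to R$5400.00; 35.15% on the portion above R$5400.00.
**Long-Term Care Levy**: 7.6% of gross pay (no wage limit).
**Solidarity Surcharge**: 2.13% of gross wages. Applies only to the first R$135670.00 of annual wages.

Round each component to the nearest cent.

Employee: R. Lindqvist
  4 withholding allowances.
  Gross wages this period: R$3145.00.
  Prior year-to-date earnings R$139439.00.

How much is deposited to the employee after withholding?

Canton Income Tax: taxable = R$3145.00 − 4×R$140.00 = R$2585.00
  R$128.04 + 21.35% × (R$2585.00 − R$1600.00) = R$128.04 + 21.35% × R$985.00 = R$338.34
Long-Term Care Levy: 7.6% × R$3145.00 = R$239.02
Solidarity Surcharge: YTD R$139439.00 ≥ cap R$135670.00 → R$0.00
Total withheld: R$338.34 + R$239.02 + R$0.00 = R$577.36
Net pay: R$3145.00 − R$577.36 = R$2567.64

R$2567.64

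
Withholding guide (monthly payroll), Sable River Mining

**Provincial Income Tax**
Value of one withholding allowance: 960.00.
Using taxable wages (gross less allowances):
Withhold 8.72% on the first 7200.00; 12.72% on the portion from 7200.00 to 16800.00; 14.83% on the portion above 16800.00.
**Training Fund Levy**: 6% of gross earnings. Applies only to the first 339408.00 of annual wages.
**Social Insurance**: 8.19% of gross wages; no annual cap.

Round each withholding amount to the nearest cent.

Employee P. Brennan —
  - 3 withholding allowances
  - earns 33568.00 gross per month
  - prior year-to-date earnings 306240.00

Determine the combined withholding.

Provincial Income Tax: taxable = 33568.00 − 3×960.00 = 30688.00
  1848.96 + 14.83% × (30688.00 − 16800.00) = 1848.96 + 14.83% × 13888.00 = 3908.55
Training Fund Levy: cap 339408.00 − YTD 306240.00 = 33168.00 subject; 6% × 33168.00 = 1990.08
Social Insurance: 8.19% × 33568.00 = 2749.22
Total: 3908.55 + 1990.08 + 2749.22 = 8647.85

8647.85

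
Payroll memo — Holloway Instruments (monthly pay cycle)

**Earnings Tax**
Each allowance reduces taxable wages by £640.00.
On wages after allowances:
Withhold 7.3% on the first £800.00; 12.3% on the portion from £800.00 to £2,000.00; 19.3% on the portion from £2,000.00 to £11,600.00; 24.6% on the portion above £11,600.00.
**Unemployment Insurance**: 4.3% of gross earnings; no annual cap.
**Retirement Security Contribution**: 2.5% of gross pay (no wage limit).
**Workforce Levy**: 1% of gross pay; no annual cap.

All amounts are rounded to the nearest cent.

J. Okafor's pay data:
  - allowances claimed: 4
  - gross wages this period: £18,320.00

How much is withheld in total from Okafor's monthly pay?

Earnings Tax: taxable = £18,320.00 − 4×£640.00 = £15,760.00
  £2,058.80 + 24.6% × (£15,760.00 − £11,600.00) = £2,058.80 + 24.6% × £4,160.00 = £3,082.16
Unemployment Insurance: 4.3% × £18,320.00 = £787.76
Retirement Security Contribution: 2.5% × £18,320.00 = £458.00
Workforce Levy: 1% × £18,320.00 = £183.20
Total: £3,082.16 + £787.76 + £458.00 + £183.20 = £4,511.12

£4,511.12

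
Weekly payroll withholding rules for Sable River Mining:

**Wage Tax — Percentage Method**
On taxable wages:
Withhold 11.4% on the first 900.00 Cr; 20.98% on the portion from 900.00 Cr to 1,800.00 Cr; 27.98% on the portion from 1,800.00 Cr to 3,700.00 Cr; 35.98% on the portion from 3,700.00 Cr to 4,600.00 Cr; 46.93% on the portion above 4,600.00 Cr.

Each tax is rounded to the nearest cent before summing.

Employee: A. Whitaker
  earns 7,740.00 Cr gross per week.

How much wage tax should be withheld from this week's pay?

Wage Tax: taxable = 7,740.00 Cr
  1,146.86 Cr + 46.93% × (7,740.00 Cr − 4,600.00 Cr) = 1,146.86 Cr + 46.93% × 3,140.00 Cr = 2,620.46 Cr

2,620.46 Cr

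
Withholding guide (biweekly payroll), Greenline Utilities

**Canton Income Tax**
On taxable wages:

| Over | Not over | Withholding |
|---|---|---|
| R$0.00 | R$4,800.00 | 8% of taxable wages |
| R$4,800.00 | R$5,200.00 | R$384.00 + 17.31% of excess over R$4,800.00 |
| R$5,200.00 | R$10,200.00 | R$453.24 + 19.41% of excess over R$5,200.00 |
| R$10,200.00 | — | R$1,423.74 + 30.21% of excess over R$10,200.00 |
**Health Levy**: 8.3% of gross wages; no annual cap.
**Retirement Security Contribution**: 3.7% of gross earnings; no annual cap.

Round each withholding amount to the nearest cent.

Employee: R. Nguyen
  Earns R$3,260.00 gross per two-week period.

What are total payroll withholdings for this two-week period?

Canton Income Tax: taxable = R$3,260.00
  8% × R$3,260.00 = R$260.80
Health Levy: 8.3% × R$3,260.00 = R$270.58
Retirement Security Contribution: 3.7% × R$3,260.00 = R$120.62
Total: R$260.80 + R$270.58 + R$120.62 = R$652.00

R$652.00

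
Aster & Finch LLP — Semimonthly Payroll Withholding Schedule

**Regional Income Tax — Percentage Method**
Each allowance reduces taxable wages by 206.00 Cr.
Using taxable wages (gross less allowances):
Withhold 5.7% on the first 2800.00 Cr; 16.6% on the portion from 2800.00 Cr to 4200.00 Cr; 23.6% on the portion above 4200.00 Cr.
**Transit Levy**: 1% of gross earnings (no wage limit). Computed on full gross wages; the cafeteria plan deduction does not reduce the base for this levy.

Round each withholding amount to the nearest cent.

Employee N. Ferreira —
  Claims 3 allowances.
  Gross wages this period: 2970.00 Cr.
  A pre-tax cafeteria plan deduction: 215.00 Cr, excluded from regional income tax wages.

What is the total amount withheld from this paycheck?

Regional Income Tax: taxable = 2970.00 Cr − 215.00 Cr − 3×206.00 Cr = 2137.00 Cr
  5.7% × 2137.00 Cr = 121.81 Cr
Transit Levy: 1% × 2970.00 Cr = 29.70 Cr
Total: 121.81 Cr + 29.70 Cr = 151.51 Cr

151.51 Cr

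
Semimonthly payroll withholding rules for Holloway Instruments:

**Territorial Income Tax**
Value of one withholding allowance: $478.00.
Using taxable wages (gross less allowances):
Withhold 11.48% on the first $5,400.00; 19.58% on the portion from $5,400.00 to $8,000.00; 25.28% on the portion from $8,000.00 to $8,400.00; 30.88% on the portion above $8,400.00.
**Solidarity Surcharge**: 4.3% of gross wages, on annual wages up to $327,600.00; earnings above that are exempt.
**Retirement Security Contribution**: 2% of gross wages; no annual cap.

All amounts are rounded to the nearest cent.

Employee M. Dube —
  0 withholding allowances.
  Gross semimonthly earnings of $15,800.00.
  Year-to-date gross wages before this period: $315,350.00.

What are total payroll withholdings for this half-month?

$4,357.99

Territorial Income Tax: taxable = $15,800.00
  $1,230.12 + 30.88% × ($15,800.00 − $8,400.00) = $1,230.12 + 30.88% × $7,400.00 = $3,515.24
Solidarity Surcharge: cap $327,600.00 − YTD $315,350.00 = $12,250.00 subject; 4.3% × $12,250.00 = $526.75
Retirement Security Contribution: 2% × $15,800.00 = $316.00
Total: $3,515.24 + $526.75 + $316.00 = $4,357.99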